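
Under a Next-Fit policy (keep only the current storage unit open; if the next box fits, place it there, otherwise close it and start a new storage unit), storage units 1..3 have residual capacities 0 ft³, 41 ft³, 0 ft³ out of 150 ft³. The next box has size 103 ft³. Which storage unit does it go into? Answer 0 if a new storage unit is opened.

Next-Fit only looks at storage unit 3, which has 0 ft³ free.
103 ft³ does not fit, so a new storage unit is opened.

0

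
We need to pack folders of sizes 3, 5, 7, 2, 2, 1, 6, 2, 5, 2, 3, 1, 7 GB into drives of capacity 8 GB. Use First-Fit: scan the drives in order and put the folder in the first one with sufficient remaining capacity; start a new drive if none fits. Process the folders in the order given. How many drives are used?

Put 3 GB in drive 1; 5 GB remain.
Put 5 GB in drive 1; 0 GB remain.
Put 7 GB in drive 2; 1 GB remain.
Put 2 GB in drive 3; 6 GB remain.
Put 2 GB in drive 3; 4 GB remain.
Put 1 GB in drive 2; 0 GB remain.
Put 6 GB in drive 4; 2 GB remain.
Put 2 GB in drive 3; 2 GB remain.
Put 5 GB in drive 5; 3 GB remain.
Put 2 GB in drive 3; 0 GB remain.
Put 3 GB in drive 5; 0 GB remain.
Put 1 GB in drive 4; 1 GB remain.
Put 7 GB in drive 6; 1 GB remain.
Final drives: [3,5] [7,1] [2,2,2,2] [6,1] [5,3] [7].

6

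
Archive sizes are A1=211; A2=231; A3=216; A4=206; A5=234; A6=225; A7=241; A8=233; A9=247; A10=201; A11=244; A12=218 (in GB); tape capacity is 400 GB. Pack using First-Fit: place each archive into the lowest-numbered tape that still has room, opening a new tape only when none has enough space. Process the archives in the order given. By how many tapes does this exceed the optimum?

First-Fit: [211] [231] [216] [206] [234] [225] [241] [233] [247] [201] [244] [218] → 12 tapes.
12 archives exceed 200 GB (half the capacity), and no two of those can share a tape, so at least 12 tapes are needed.
So 12 is already optimal.

0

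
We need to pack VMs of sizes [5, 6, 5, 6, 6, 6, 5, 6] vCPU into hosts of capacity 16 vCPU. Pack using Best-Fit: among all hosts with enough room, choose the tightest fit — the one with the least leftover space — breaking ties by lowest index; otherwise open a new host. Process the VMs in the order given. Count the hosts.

4 hosts

5 vCPU → host 1 (remaining 11 vCPU)
6 vCPU → host 1 (remaining 5 vCPU)
5 vCPU → host 1 (remaining 0 vCPU)
6 vCPU → host 2 (remaining 10 vCPU)
6 vCPU → host 2 (remaining 4 vCPU)
6 vCPU → host 3 (remaining 10 vCPU)
5 vCPU → host 3 (remaining 5 vCPU)
6 vCPU → host 4 (remaining 10 vCPU)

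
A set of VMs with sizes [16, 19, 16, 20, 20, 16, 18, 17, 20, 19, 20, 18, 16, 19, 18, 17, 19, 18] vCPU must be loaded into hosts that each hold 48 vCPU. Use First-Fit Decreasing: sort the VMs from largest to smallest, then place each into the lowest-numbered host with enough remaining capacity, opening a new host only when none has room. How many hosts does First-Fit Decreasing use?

9 hosts

Sorted descending: 20, 20, 20, 20, 19, 19, 19, 19, 18, 18, 18, 18, 17, 17, 16, 16, 16, 16.
Put 20 vCPU in host 1; 28 vCPU remain.
Put 20 vCPU in host 1; 8 vCPU remain.
Put 20 vCPU in host 2; 28 vCPU remain.
Put 20 vCPU in host 2; 8 vCPU remain.
Put 19 vCPU in host 3; 29 vCPU remain.
Put 19 vCPU in host 3; 10 vCPU remain.
Put 19 vCPU in host 4; 29 vCPU remain.
Put 19 vCPU in host 4; 10 vCPU remain.
Put 18 vCPU in host 5; 30 vCPU remain.
Put 18 vCPU in host 5; 12 vCPU remain.
Put 18 vCPU in host 6; 30 vCPU remain.
Put 18 vCPU in host 6; 12 vCPU remain.
Put 17 vCPU in host 7; 31 vCPU remain.
Put 17 vCPU in host 7; 14 vCPU remain.
Put 16 vCPU in host 8; 32 vCPU remain.
Put 16 vCPU in host 8; 16 vCPU remain.
Put 16 vCPU in host 8; 0 vCPU remain.
Put 16 vCPU in host 9; 32 vCPU remain.
Final hosts: [20,20] [20,20] [19,19] [19,19] [18,18] [18,18] [17,17] [16,16,16] [16].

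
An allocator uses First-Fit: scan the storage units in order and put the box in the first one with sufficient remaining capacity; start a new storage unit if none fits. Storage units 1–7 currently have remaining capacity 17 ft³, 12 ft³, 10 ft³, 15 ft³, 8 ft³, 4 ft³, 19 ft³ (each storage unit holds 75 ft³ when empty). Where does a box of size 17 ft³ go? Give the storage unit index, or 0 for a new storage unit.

Storage units with room: storage unit 1 (17 ft³), storage unit 7 (19 ft³).
The first with room is storage unit 1.

1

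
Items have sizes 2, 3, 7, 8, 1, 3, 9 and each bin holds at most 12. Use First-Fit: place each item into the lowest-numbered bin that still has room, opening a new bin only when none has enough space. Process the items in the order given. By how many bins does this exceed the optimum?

First-Fit: [2,3,7] [8,1,3] [9] → 3 bins.
Total size 33; any packing needs at least ⌈33/12⌉ = 3 bins.
So 3 is already optimal.

0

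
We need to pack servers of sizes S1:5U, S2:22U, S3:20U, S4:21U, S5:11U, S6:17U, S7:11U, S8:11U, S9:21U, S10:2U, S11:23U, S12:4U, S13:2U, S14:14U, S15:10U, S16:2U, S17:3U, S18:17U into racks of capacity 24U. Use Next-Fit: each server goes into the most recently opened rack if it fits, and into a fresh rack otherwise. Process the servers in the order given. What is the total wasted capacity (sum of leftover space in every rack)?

72

rack 1: place S1 (5U), 19U left
rack 2: place S2 (22U), 2U left
rack 3: place S3 (20U), 4U left
rack 4: place S4 (21U), 3U left
rack 5: place S5 (11U), 13U left
rack 6: place S6 (17U), 7U left
rack 7: place S7 (11U), 13U left
rack 7: place S8 (11U), 2U left
rack 8: place S9 (21U), 3U left
rack 8: place S10 (2U), 1U left
rack 9: place S11 (23U), 1U left
rack 10: place S12 (4U), 20U left
rack 10: place S13 (2U), 18U left
rack 10: place S14 (14U), 4U left
rack 11: place S15 (10U), 14U left
rack 11: place S16 (2U), 12U left
rack 11: place S17 (3U), 9U left
rack 12: place S18 (17U), 7U left
12 racks × 24U = 288U; used 216U; unused 72U.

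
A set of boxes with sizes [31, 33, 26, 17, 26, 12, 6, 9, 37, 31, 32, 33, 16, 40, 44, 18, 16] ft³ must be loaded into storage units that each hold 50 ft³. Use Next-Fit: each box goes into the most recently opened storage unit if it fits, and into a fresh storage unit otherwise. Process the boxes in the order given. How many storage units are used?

11 storage units

storage unit 1: place 31 ft³, 19 ft³ left
storage unit 2: place 33 ft³, 17 ft³ left
storage unit 3: place 26 ft³, 24 ft³ left
storage unit 3: place 17 ft³, 7 ft³ left
storage unit 4: place 26 ft³, 24 ft³ left
storage unit 4: place 12 ft³, 12 ft³ left
storage unit 4: place 6 ft³, 6 ft³ left
storage unit 5: place 9 ft³, 41 ft³ left
storage unit 5: place 37 ft³, 4 ft³ left
storage unit 6: place 31 ft³, 19 ft³ left
storage unit 7: place 32 ft³, 18 ft³ left
storage unit 8: place 33 ft³, 17 ft³ left
storage unit 8: place 16 ft³, 1 ft³ left
storage unit 9: place 40 ft³, 10 ft³ left
storage unit 10: place 44 ft³, 6 ft³ left
storage unit 11: place 18 ft³, 32 ft³ left
storage unit 11: place 16 ft³, 16 ft³ left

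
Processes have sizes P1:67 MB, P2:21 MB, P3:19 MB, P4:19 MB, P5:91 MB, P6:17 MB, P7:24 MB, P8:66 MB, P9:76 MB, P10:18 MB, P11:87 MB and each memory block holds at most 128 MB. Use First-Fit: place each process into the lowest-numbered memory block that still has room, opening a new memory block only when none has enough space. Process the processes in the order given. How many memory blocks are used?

5 memory blocks

P1 (67 MB) → memory block 1 (remaining 61 MB)
P2 (21 MB) → memory block 1 (remaining 40 MB)
P3 (19 MB) → memory block 1 (remaining 21 MB)
P4 (19 MB) → memory block 1 (remaining 2 MB)
P5 (91 MB) → memory block 2 (remaining 37 MB)
P6 (17 MB) → memory block 2 (remaining 20 MB)
P7 (24 MB) → memory block 3 (remaining 104 MB)
P8 (66 MB) → memory block 3 (remaining 38 MB)
P9 (76 MB) → memory block 4 (remaining 52 MB)
P10 (18 MB) → memory block 2 (remaining 2 MB)
P11 (87 MB) → memory block 5 (remaining 41 MB)
Final memory blocks: [67,21,19,19] [91,17,18] [24,66] [76] [87].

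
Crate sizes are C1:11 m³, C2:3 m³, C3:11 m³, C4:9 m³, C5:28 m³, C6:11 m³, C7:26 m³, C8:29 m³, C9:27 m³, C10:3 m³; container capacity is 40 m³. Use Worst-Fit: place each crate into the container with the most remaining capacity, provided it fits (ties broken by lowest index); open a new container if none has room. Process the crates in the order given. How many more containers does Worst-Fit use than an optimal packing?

Worst-Fit: [11,3,11,9] [28,11] [26,3] [29] [27] → 5 containers.
Total size 158 m³; any packing needs at least ⌈158/40⌉ = 4 containers.
An optimal packing achieves that bound: [29,11] [28,11] [27,9,3] [26,11,3] → 4 containers.
Excess: 5 − 4 = 1.

1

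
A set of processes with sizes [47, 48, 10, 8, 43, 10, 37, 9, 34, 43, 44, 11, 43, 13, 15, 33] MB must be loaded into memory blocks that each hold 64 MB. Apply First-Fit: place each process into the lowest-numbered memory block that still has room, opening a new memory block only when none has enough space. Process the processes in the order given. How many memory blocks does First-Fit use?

memory block 1: place 47 MB, 17 MB left
memory block 2: place 48 MB, 16 MB left
memory block 1: place 10 MB, 7 MB left
memory block 2: place 8 MB, 8 MB left
memory block 3: place 43 MB, 21 MB left
memory block 3: place 10 MB, 11 MB left
memory block 4: place 37 MB, 27 MB left
memory block 3: place 9 MB, 2 MB left
memory block 5: place 34 MB, 30 MB left
memory block 6: place 43 MB, 21 MB left
memory block 7: place 44 MB, 20 MB left
memory block 4: place 11 MB, 16 MB left
memory block 8: place 43 MB, 21 MB left
memory block 4: place 13 MB, 3 MB left
memory block 5: place 15 MB, 15 MB left
memory block 9: place 33 MB, 31 MB left
Final memory blocks: [47,10] [48,8] [43,10,9] [37,11,13] [34,15] [43] [44] [43] [33].

9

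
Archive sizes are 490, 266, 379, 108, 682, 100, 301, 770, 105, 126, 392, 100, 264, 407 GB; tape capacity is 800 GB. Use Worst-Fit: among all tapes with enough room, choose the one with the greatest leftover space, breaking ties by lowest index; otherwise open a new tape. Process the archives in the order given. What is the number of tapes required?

tape 1: place 490 GB, 310 GB left
tape 1: place 266 GB, 44 GB left
tape 2: place 379 GB, 421 GB left
tape 2: place 108 GB, 313 GB left
tape 3: place 682 GB, 118 GB left
tape 2: place 100 GB, 213 GB left
tape 4: place 301 GB, 499 GB left
tape 5: place 770 GB, 30 GB left
tape 4: place 105 GB, 394 GB left
tape 4: place 126 GB, 268 GB left
tape 6: place 392 GB, 408 GB left
tape 6: place 100 GB, 308 GB left
tape 6: place 264 GB, 44 GB left
tape 7: place 407 GB, 393 GB left

7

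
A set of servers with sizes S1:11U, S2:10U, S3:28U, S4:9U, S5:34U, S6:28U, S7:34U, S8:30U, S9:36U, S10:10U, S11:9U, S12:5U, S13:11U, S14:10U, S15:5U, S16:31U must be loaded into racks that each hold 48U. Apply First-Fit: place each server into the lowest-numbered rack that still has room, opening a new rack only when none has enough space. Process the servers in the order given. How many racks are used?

8 racks

Put S1 (11U) in rack 1; 37U remain.
Put S2 (10U) in rack 1; 27U remain.
Put S3 (28U) in rack 2; 20U remain.
Put S4 (9U) in rack 1; 18U remain.
Put S5 (34U) in rack 3; 14U remain.
Put S6 (28U) in rack 4; 20U remain.
Put S7 (34U) in rack 5; 14U remain.
Put S8 (30U) in rack 6; 18U remain.
Put S9 (36U) in rack 7; 12U remain.
Put S10 (10U) in rack 1; 8U remain.
Put S11 (9U) in rack 2; 11U remain.
Put S12 (5U) in rack 1; 3U remain.
Put S13 (11U) in rack 2; 0U remain.
Put S14 (10U) in rack 3; 4U remain.
Put S15 (5U) in rack 4; 15U remain.
Put S16 (31U) in rack 8; 17U remain.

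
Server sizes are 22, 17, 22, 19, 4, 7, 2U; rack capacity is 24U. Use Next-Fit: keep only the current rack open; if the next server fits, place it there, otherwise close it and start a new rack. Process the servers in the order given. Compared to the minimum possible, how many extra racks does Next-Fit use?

1

Next-Fit: [22] [17] [22] [19,4] [7,2] → 5 racks.
Total size 93U; any packing needs at least ⌈93/24⌉ = 4 racks.
An optimal packing achieves that bound: [22,2] [22] [19,4] [17,7] → 4 racks.
Excess: 5 − 4 = 1.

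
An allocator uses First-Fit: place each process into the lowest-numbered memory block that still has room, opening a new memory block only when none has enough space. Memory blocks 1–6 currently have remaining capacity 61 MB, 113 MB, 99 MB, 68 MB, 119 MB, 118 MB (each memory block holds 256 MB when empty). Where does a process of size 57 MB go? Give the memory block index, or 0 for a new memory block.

Memory blocks with room: memory block 1 (61 MB), memory block 2 (113 MB), memory block 3 (99 MB), memory block 4 (68 MB), memory block 5 (119 MB), memory block 6 (118 MB).
The first with room is memory block 1.

1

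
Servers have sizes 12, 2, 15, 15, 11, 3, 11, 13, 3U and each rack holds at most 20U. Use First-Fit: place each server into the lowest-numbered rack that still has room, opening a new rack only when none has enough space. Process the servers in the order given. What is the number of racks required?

6

12U → rack 1 (remaining 8U)
2U → rack 1 (remaining 6U)
15U → rack 2 (remaining 5U)
15U → rack 3 (remaining 5U)
11U → rack 4 (remaining 9U)
3U → rack 1 (remaining 3U)
11U → rack 5 (remaining 9U)
13U → rack 6 (remaining 7U)
3U → rack 1 (remaining 0U)
Final racks: [12,2,3,3] [15] [15] [11] [11] [13].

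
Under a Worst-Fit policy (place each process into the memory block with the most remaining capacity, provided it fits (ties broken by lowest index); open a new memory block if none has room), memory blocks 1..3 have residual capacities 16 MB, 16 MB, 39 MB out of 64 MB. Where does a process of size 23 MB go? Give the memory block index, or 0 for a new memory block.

3

Memory blocks with room: memory block 3 (39 MB).
Most room is memory block 3 with 39 MB free.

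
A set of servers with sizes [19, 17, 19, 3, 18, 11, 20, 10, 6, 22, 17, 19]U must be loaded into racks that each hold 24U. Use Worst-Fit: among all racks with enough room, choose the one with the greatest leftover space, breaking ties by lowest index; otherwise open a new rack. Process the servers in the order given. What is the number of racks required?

9 racks

19U → rack 1 (remaining 5U)
17U → rack 2 (remaining 7U)
19U → rack 3 (remaining 5U)
3U → rack 2 (remaining 4U)
18U → rack 4 (remaining 6U)
11U → rack 5 (remaining 13U)
20U → rack 6 (remaining 4U)
10U → rack 5 (remaining 3U)
6U → rack 4 (remaining 0U)
22U → rack 7 (remaining 2U)
17U → rack 8 (remaining 7U)
19U → rack 9 (remaining 5U)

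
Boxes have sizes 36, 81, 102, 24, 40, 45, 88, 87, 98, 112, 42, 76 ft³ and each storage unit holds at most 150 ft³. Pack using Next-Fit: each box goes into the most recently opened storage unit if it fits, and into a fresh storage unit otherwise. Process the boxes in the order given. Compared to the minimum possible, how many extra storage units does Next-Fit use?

1

Next-Fit: [36,81] [102,24] [40,45] [88] [87] [98] [112] [42,76] → 8 storage units.
7 boxes exceed 75 ft³ (half the capacity), and no two of those can share a storage unit, so at least 7 storage units are needed.
An optimal packing achieves that bound: [112,36] [102,45] [98,42] [88,40] [87,24] [81] [76] → 7 storage units.
Excess: 8 − 7 = 1.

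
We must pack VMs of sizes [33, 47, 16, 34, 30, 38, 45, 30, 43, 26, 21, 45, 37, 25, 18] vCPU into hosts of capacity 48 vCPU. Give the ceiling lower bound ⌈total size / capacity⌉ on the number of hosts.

Total size = 33 + 47 + 16 + 34 + 30 + 38 + 45 + 30 + 43 + 26 + 21 + 45 + 37 + 25 + 18 = 488 vCPU.
⌈488 / 48⌉ = 11.

11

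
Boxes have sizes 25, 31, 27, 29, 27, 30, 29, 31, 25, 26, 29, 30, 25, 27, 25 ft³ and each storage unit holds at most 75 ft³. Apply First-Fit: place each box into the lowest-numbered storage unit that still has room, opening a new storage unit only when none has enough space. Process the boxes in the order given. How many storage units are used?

8

Put 25 ft³ in storage unit 1; 50 ft³ remain.
Put 31 ft³ in storage unit 1; 19 ft³ remain.
Put 27 ft³ in storage unit 2; 48 ft³ remain.
Put 29 ft³ in storage unit 2; 19 ft³ remain.
Put 27 ft³ in storage unit 3; 48 ft³ remain.
Put 30 ft³ in storage unit 3; 18 ft³ remain.
Put 29 ft³ in storage unit 4; 46 ft³ remain.
Put 31 ft³ in storage unit 4; 15 ft³ remain.
Put 25 ft³ in storage unit 5; 50 ft³ remain.
Put 26 ft³ in storage unit 5; 24 ft³ remain.
Put 29 ft³ in storage unit 6; 46 ft³ remain.
Put 30 ft³ in storage unit 6; 16 ft³ remain.
Put 25 ft³ in storage unit 7; 50 ft³ remain.
Put 27 ft³ in storage unit 7; 23 ft³ remain.
Put 25 ft³ in storage unit 8; 50 ft³ remain.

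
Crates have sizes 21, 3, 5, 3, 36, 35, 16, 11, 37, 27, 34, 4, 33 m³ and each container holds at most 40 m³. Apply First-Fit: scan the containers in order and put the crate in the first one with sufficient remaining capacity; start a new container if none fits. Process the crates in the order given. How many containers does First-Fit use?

Put 21 m³ in container 1; 19 m³ remain.
Put 3 m³ in container 1; 16 m³ remain.
Put 5 m³ in container 1; 11 m³ remain.
Put 3 m³ in container 1; 8 m³ remain.
Put 36 m³ in container 2; 4 m³ remain.
Put 35 m³ in container 3; 5 m³ remain.
Put 16 m³ in container 4; 24 m³ remain.
Put 11 m³ in container 4; 13 m³ remain.
Put 37 m³ in container 5; 3 m³ remain.
Put 27 m³ in container 6; 13 m³ remain.
Put 34 m³ in container 7; 6 m³ remain.
Put 4 m³ in container 1; 4 m³ remain.
Put 33 m³ in container 8; 7 m³ remain.

8 containers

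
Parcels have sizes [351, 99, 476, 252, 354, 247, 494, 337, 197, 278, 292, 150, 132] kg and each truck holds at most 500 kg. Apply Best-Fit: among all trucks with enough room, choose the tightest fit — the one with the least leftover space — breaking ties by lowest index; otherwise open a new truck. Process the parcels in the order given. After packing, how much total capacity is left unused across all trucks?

351 kg → truck 1 (remaining 149 kg)
99 kg → truck 1 (remaining 50 kg)
476 kg → truck 2 (remaining 24 kg)
252 kg → truck 3 (remaining 248 kg)
354 kg → truck 4 (remaining 146 kg)
247 kg → truck 3 (remaining 1 kg)
494 kg → truck 5 (remaining 6 kg)
337 kg → truck 6 (remaining 163 kg)
197 kg → truck 7 (remaining 303 kg)
278 kg → truck 7 (remaining 25 kg)
292 kg → truck 8 (remaining 208 kg)
150 kg → truck 6 (remaining 13 kg)
132 kg → truck 4 (remaining 14 kg)
8 trucks × 500 kg = 4000 kg; used 3659 kg; unused 341 kg.

341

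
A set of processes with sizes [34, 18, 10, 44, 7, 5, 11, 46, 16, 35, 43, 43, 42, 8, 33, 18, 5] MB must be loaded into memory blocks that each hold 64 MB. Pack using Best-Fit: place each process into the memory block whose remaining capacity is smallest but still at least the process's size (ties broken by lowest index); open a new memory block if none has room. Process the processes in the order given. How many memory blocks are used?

34 MB → memory block 1 (remaining 30 MB)
18 MB → memory block 1 (remaining 12 MB)
10 MB → memory block 1 (remaining 2 MB)
44 MB → memory block 2 (remaining 20 MB)
7 MB → memory block 2 (remaining 13 MB)
5 MB → memory block 2 (remaining 8 MB)
11 MB → memory block 3 (remaining 53 MB)
46 MB → memory block 3 (remaining 7 MB)
16 MB → memory block 4 (remaining 48 MB)
35 MB → memory block 4 (remaining 13 MB)
43 MB → memory block 5 (remaining 21 MB)
43 MB → memory block 6 (remaining 21 MB)
42 MB → memory block 7 (remaining 22 MB)
8 MB → memory block 2 (remaining 0 MB)
33 MB → memory block 8 (remaining 31 MB)
18 MB → memory block 5 (remaining 3 MB)
5 MB → memory block 3 (remaining 2 MB)
Final memory blocks: [34,18,10] [44,7,5,8] [11,46,5] [16,35] [43,18] [43] [42] [33].

8 memory blocks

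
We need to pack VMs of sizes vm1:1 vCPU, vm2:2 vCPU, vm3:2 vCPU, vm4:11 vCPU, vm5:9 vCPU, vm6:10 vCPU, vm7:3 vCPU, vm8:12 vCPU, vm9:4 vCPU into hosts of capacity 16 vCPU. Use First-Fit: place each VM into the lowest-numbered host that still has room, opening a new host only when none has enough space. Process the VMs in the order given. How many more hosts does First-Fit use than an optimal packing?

0

First-Fit: [1,2,2,11] [9,3,4] [10] [12] → 4 hosts.
Total size 54 vCPU; any packing needs at least ⌈54/16⌉ = 4 hosts.
So 4 is already optimal.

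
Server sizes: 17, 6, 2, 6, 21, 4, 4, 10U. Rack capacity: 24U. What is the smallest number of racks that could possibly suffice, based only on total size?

3 racks

Total size = 17 + 6 + 2 + 6 + 21 + 4 + 4 + 10 = 70U.
⌈70 / 24⌉ = 3.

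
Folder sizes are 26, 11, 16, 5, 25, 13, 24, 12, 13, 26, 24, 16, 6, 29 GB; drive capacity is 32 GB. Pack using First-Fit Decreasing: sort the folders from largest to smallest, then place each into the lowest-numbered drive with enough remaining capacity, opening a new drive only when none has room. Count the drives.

Sorted descending: 29, 26, 26, 25, 24, 24, 16, 16, 13, 13, 12, 11, 6, 5.
Put 29 GB in drive 1; 3 GB remain.
Put 26 GB in drive 2; 6 GB remain.
Put 26 GB in drive 3; 6 GB remain.
Put 25 GB in drive 4; 7 GB remain.
Put 24 GB in drive 5; 8 GB remain.
Put 24 GB in drive 6; 8 GB remain.
Put 16 GB in drive 7; 16 GB remain.
Put 16 GB in drive 7; 0 GB remain.
Put 13 GB in drive 8; 19 GB remain.
Put 13 GB in drive 8; 6 GB remain.
Put 12 GB in drive 9; 20 GB remain.
Put 11 GB in drive 9; 9 GB remain.
Put 6 GB in drive 2; 0 GB remain.
Put 5 GB in drive 3; 1 GB remain.

9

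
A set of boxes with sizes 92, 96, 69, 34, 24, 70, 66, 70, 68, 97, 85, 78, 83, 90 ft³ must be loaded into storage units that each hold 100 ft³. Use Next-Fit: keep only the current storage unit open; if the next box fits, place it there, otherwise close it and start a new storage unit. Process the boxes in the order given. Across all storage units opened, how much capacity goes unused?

278

Put 92 ft³ in storage unit 1; 8 ft³ remain.
Put 96 ft³ in storage unit 2; 4 ft³ remain.
Put 69 ft³ in storage unit 3; 31 ft³ remain.
Put 34 ft³ in storage unit 4; 66 ft³ remain.
Put 24 ft³ in storage unit 4; 42 ft³ remain.
Put 70 ft³ in storage unit 5; 30 ft³ remain.
Put 66 ft³ in storage unit 6; 34 ft³ remain.
Put 70 ft³ in storage unit 7; 30 ft³ remain.
Put 68 ft³ in storage unit 8; 32 ft³ remain.
Put 97 ft³ in storage unit 9; 3 ft³ remain.
Put 85 ft³ in storage unit 10; 15 ft³ remain.
Put 78 ft³ in storage unit 11; 22 ft³ remain.
Put 83 ft³ in storage unit 12; 17 ft³ remain.
Put 90 ft³ in storage unit 13; 10 ft³ remain.
13 storage units × 100 ft³ = 1300 ft³; used 1022 ft³; unused 278 ft³.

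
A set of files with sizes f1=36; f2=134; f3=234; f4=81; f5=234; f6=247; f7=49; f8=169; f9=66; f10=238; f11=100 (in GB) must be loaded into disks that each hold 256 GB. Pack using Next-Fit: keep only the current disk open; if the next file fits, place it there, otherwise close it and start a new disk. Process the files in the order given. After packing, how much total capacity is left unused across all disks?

716

disk 1: place f1 (36 GB), 220 GB left
disk 1: place f2 (134 GB), 86 GB left
disk 2: place f3 (234 GB), 22 GB left
disk 3: place f4 (81 GB), 175 GB left
disk 4: place f5 (234 GB), 22 GB left
disk 5: place f6 (247 GB), 9 GB left
disk 6: place f7 (49 GB), 207 GB left
disk 6: place f8 (169 GB), 38 GB left
disk 7: place f9 (66 GB), 190 GB left
disk 8: place f10 (238 GB), 18 GB left
disk 9: place f11 (100 GB), 156 GB left
9 disks × 256 GB = 2304 GB; used 1588 GB; unused 716 GB.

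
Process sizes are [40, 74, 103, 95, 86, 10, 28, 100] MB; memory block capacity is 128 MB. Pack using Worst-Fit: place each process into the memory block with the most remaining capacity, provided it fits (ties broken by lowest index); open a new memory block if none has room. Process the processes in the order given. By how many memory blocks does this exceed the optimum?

Worst-Fit: [40,74] [103] [95,28] [86,10] [100] → 5 memory blocks.
Total size 536 MB; any packing needs at least ⌈536/128⌉ = 5 memory blocks.
So 5 is already optimal.

0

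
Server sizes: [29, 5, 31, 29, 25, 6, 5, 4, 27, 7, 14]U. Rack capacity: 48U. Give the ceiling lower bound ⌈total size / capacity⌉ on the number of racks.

4

Total size = 29 + 5 + 31 + 29 + 25 + 6 + 5 + 4 + 27 + 7 + 14 = 182U.
⌈182 / 48⌉ = 4.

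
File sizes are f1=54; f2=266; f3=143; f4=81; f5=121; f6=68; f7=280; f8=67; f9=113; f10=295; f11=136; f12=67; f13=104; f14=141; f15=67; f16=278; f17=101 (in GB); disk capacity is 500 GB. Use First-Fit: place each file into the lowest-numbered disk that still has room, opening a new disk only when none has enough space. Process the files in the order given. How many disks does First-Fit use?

6

f1 (54 GB) → disk 1 (remaining 446 GB)
f2 (266 GB) → disk 1 (remaining 180 GB)
f3 (143 GB) → disk 1 (remaining 37 GB)
f4 (81 GB) → disk 2 (remaining 419 GB)
f5 (121 GB) → disk 2 (remaining 298 GB)
f6 (68 GB) → disk 2 (remaining 230 GB)
f7 (280 GB) → disk 3 (remaining 220 GB)
f8 (67 GB) → disk 2 (remaining 163 GB)
f9 (113 GB) → disk 2 (remaining 50 GB)
f10 (295 GB) → disk 4 (remaining 205 GB)
f11 (136 GB) → disk 3 (remaining 84 GB)
f12 (67 GB) → disk 3 (remaining 17 GB)
f13 (104 GB) → disk 4 (remaining 101 GB)
f14 (141 GB) → disk 5 (remaining 359 GB)
f15 (67 GB) → disk 4 (remaining 34 GB)
f16 (278 GB) → disk 5 (remaining 81 GB)
f17 (101 GB) → disk 6 (remaining 399 GB)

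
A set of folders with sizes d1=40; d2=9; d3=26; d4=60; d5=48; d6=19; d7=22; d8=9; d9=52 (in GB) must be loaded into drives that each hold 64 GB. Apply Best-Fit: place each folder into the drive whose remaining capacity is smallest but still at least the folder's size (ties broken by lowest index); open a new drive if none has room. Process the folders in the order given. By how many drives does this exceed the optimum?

Best-Fit: [40,9,9] [26,19] [60] [48] [22] [52] → 6 drives.
Total size 285 GB; any packing needs at least ⌈285/64⌉ = 5 drives.
An optimal packing achieves that bound: [60] [52,9] [48,9] [40,22] [26,19] → 5 drives.
Excess: 6 − 5 = 1.

1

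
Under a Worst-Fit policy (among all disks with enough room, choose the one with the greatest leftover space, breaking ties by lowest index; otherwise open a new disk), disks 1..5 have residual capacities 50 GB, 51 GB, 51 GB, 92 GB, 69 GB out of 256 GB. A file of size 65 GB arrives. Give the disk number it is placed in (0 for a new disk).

Disks with room: disk 4 (92 GB), disk 5 (69 GB).
Most room is disk 4 with 92 GB free.

4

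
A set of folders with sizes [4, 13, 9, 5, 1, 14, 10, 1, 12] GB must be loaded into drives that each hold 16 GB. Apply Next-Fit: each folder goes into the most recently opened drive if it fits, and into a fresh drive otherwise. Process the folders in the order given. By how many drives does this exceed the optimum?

Next-Fit: [4] [13] [9,5,1] [14] [10,1] [12] → 6 drives.
Total size 69 GB; any packing needs at least ⌈69/16⌉ = 5 drives.
An optimal packing achieves that bound: [14,1,1] [13] [12,4] [10,5] [9] → 5 drives.
Excess: 6 − 5 = 1.

1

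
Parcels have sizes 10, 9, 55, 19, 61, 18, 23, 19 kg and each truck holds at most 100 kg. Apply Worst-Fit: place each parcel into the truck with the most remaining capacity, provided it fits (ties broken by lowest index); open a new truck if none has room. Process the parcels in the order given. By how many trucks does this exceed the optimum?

0

Worst-Fit: [10,9,55,19] [61,18] [23,19] → 3 trucks.
Total size 214 kg; any packing needs at least ⌈214/100⌉ = 3 trucks.
So 3 is already optimal.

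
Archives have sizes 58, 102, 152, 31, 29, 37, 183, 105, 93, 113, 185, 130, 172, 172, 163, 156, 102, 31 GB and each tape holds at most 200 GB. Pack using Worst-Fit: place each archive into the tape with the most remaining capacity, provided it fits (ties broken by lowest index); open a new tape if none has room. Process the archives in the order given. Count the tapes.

12

tape 1: place 58 GB, 142 GB left
tape 1: place 102 GB, 40 GB left
tape 2: place 152 GB, 48 GB left
tape 2: place 31 GB, 17 GB left
tape 1: place 29 GB, 11 GB left
tape 3: place 37 GB, 163 GB left
tape 4: place 183 GB, 17 GB left
tape 3: place 105 GB, 58 GB left
tape 5: place 93 GB, 107 GB left
tape 6: place 113 GB, 87 GB left
tape 7: place 185 GB, 15 GB left
tape 8: place 130 GB, 70 GB left
tape 9: place 172 GB, 28 GB left
tape 10: place 172 GB, 28 GB left
tape 11: place 163 GB, 37 GB left
tape 12: place 156 GB, 44 GB left
tape 5: place 102 GB, 5 GB left
tape 6: place 31 GB, 56 GB left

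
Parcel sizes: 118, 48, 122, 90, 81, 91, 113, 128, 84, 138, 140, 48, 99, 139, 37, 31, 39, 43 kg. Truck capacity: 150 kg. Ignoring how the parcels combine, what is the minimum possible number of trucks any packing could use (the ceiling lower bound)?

11

Total size = 118 + 48 + 122 + 90 + 81 + 91 + 113 + 128 + 84 + 138 + 140 + 48 + 99 + 139 + 37 + 31 + 39 + 43 = 1589 kg.
⌈1589 / 150⌉ = 11.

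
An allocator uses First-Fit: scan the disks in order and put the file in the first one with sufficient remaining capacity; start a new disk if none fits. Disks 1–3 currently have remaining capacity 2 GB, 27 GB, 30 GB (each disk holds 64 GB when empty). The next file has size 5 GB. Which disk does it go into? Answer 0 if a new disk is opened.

Disks with room: disk 2 (27 GB), disk 3 (30 GB).
The first with room is disk 2.

2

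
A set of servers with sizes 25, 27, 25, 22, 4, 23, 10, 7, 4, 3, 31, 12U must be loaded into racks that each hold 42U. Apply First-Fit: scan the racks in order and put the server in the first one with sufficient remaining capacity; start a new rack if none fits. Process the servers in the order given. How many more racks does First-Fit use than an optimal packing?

0

First-Fit: [25,4,10,3] [27,7,4] [25,12] [22] [23] [31] → 6 racks.
6 servers exceed 21U (half the capacity), and no two of those can share a rack, so at least 6 racks are needed.
So 6 is already optimal.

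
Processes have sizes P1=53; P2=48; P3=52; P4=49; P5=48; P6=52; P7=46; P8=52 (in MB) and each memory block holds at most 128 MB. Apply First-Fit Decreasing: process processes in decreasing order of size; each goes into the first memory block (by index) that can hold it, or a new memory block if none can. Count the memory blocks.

4 memory blocks

Sorted descending: 53, 52, 52, 52, 49, 48, 48, 46.
53 MB → memory block 1 (remaining 75 MB)
52 MB → memory block 1 (remaining 23 MB)
52 MB → memory block 2 (remaining 76 MB)
52 MB → memory block 2 (remaining 24 MB)
49 MB → memory block 3 (remaining 79 MB)
48 MB → memory block 3 (remaining 31 MB)
48 MB → memory block 4 (remaining 80 MB)
46 MB → memory block 4 (remaining 34 MB)
Final memory blocks: [53,52] [52,52] [49,48] [48,46].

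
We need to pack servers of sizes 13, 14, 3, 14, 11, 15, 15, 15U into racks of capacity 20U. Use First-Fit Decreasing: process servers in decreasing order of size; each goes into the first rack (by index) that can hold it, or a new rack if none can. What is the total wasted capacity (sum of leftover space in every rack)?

Sorted descending: 15, 15, 15, 14, 14, 13, 11, 3.
rack 1: place 15U, 5U left
rack 2: place 15U, 5U left
rack 3: place 15U, 5U left
rack 4: place 14U, 6U left
rack 5: place 14U, 6U left
rack 6: place 13U, 7U left
rack 7: place 11U, 9U left
rack 1: place 3U, 2U left
7 racks × 20U = 140U; used 100U; unused 40U.

40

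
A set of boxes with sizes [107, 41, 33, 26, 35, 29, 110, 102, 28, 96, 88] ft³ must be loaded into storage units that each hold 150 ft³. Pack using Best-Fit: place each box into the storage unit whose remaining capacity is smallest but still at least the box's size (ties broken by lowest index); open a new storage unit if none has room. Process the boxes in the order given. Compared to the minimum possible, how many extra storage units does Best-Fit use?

Best-Fit: [107,41] [33,26,35,29] [110,28] [102] [96] [88] → 6 storage units.
Total size 695 ft³; any packing needs at least ⌈695/150⌉ = 5 storage units.
An optimal packing achieves that bound: [110,35] [107,41] [102,33] [96,29] [88,28,26] → 5 storage units.
Excess: 6 − 5 = 1.

1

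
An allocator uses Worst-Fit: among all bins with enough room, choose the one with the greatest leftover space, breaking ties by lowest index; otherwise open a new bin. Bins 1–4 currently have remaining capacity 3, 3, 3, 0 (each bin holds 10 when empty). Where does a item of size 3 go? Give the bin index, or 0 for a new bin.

1

Bins with room: bin 1 (3), bin 2 (3), bin 3 (3).
Most room is bin 1 with 3 free.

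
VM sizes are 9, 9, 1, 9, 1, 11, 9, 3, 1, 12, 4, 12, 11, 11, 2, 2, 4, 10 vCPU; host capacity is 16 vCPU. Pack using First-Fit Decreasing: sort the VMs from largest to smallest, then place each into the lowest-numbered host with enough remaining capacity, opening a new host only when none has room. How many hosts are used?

Sorted descending: 12, 12, 11, 11, 11, 10, 9, 9, 9, 9, 4, 4, 3, 2, 2, 1, 1, 1.
12 vCPU → host 1 (remaining 4 vCPU)
12 vCPU → host 2 (remaining 4 vCPU)
11 vCPU → host 3 (remaining 5 vCPU)
11 vCPU → host 4 (remaining 5 vCPU)
11 vCPU → host 5 (remaining 5 vCPU)
10 vCPU → host 6 (remaining 6 vCPU)
9 vCPU → host 7 (remaining 7 vCPU)
9 vCPU → host 8 (remaining 7 vCPU)
9 vCPU → host 9 (remaining 7 vCPU)
9 vCPU → host 10 (remaining 7 vCPU)
4 vCPU → host 1 (remaining 0 vCPU)
4 vCPU → host 2 (remaining 0 vCPU)
3 vCPU → host 3 (remaining 2 vCPU)
2 vCPU → host 3 (remaining 0 vCPU)
2 vCPU → host 4 (remaining 3 vCPU)
1 vCPU → host 4 (remaining 2 vCPU)
1 vCPU → host 4 (remaining 1 vCPU)
1 vCPU → host 4 (remaining 0 vCPU)
Final hosts: [12,4] [12,4] [11,3,2] [11,2,1,1,1] [11] [10] [9] [9] [9] [9].

10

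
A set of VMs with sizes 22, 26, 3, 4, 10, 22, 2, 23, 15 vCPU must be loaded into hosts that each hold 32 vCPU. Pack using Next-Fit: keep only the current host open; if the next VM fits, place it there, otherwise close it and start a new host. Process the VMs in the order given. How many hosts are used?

Put 22 vCPU in host 1; 10 vCPU remain.
Put 26 vCPU in host 2; 6 vCPU remain.
Put 3 vCPU in host 2; 3 vCPU remain.
Put 4 vCPU in host 3; 28 vCPU remain.
Put 10 vCPU in host 3; 18 vCPU remain.
Put 22 vCPU in host 4; 10 vCPU remain.
Put 2 vCPU in host 4; 8 vCPU remain.
Put 23 vCPU in host 5; 9 vCPU remain.
Put 15 vCPU in host 6; 17 vCPU remain.
Final hosts: [22] [26,3] [4,10] [22,2] [23] [15].

6 hosts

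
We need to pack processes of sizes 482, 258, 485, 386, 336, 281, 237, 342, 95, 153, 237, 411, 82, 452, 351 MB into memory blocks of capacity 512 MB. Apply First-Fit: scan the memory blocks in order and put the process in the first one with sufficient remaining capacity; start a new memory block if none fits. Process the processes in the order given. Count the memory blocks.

11 memory blocks

Put 482 MB in memory block 1; 30 MB remain.
Put 258 MB in memory block 2; 254 MB remain.
Put 485 MB in memory block 3; 27 MB remain.
Put 386 MB in memory block 4; 126 MB remain.
Put 336 MB in memory block 5; 176 MB remain.
Put 281 MB in memory block 6; 231 MB remain.
Put 237 MB in memory block 2; 17 MB remain.
Put 342 MB in memory block 7; 170 MB remain.
Put 95 MB in memory block 4; 31 MB remain.
Put 153 MB in memory block 5; 23 MB remain.
Put 237 MB in memory block 8; 275 MB remain.
Put 411 MB in memory block 9; 101 MB remain.
Put 82 MB in memory block 6; 149 MB remain.
Put 452 MB in memory block 10; 60 MB remain.
Put 351 MB in memory block 11; 161 MB remain.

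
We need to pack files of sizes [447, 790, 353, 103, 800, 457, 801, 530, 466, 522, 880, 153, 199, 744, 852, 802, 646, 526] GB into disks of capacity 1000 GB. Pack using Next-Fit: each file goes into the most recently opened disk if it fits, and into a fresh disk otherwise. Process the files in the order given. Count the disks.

15 disks

Put 447 GB in disk 1; 553 GB remain.
Put 790 GB in disk 2; 210 GB remain.
Put 353 GB in disk 3; 647 GB remain.
Put 103 GB in disk 3; 544 GB remain.
Put 800 GB in disk 4; 200 GB remain.
Put 457 GB in disk 5; 543 GB remain.
Put 801 GB in disk 6; 199 GB remain.
Put 530 GB in disk 7; 470 GB remain.
Put 466 GB in disk 7; 4 GB remain.
Put 522 GB in disk 8; 478 GB remain.
Put 880 GB in disk 9; 120 GB remain.
Put 153 GB in disk 10; 847 GB remain.
Put 199 GB in disk 10; 648 GB remain.
Put 744 GB in disk 11; 256 GB remain.
Put 852 GB in disk 12; 148 GB remain.
Put 802 GB in disk 13; 198 GB remain.
Put 646 GB in disk 14; 354 GB remain.
Put 526 GB in disk 15; 474 GB remain.
Final disks: [447] [790] [353,103] [800] [457] [801] [530,466] [522] [880] [153,199] [744] [852] [802] [646] [526].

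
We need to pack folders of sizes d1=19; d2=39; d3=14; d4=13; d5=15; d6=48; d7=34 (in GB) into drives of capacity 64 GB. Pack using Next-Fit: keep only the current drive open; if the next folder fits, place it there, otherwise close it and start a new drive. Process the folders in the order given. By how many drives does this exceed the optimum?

Next-Fit: [19,39] [14,13,15] [48] [34] → 4 drives.
Total size 182 GB; any packing needs at least ⌈182/64⌉ = 3 drives.
An optimal packing achieves that bound: [48,15] [39,19] [34,14,13] → 3 drives.
Excess: 4 − 3 = 1.

1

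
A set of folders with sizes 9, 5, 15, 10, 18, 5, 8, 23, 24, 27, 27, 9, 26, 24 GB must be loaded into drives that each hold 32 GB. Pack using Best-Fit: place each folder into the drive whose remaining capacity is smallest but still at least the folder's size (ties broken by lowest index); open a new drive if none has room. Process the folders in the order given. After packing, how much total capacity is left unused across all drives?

drive 1: place 9 GB, 23 GB left
drive 1: place 5 GB, 18 GB left
drive 1: place 15 GB, 3 GB left
drive 2: place 10 GB, 22 GB left
drive 2: place 18 GB, 4 GB left
drive 3: place 5 GB, 27 GB left
drive 3: place 8 GB, 19 GB left
drive 4: place 23 GB, 9 GB left
drive 5: place 24 GB, 8 GB left
drive 6: place 27 GB, 5 GB left
drive 7: place 27 GB, 5 GB left
drive 4: place 9 GB, 0 GB left
drive 8: place 26 GB, 6 GB left
drive 9: place 24 GB, 8 GB left
9 drives × 32 GB = 288 GB; used 230 GB; unused 58 GB.

58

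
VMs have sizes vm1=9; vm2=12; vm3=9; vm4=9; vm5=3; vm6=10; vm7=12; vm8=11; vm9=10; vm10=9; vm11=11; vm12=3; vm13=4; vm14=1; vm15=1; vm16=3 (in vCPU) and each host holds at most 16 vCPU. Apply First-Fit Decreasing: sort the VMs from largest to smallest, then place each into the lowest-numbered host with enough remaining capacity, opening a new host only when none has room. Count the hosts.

10

Sorted descending: 12, 12, 11, 11, 10, 10, 9, 9, 9, 9, 4, 3, 3, 3, 1, 1.
host 1: place 12 vCPU, 4 vCPU left
host 2: place 12 vCPU, 4 vCPU left
host 3: place 11 vCPU, 5 vCPU left
host 4: place 11 vCPU, 5 vCPU left
host 5: place 10 vCPU, 6 vCPU left
host 6: place 10 vCPU, 6 vCPU left
host 7: place 9 vCPU, 7 vCPU left
host 8: place 9 vCPU, 7 vCPU left
host 9: place 9 vCPU, 7 vCPU left
host 10: place 9 vCPU, 7 vCPU left
host 1: place 4 vCPU, 0 vCPU left
host 2: place 3 vCPU, 1 vCPU left
host 3: place 3 vCPU, 2 vCPU left
host 4: place 3 vCPU, 2 vCPU left
host 2: place 1 vCPU, 0 vCPU left
host 3: place 1 vCPU, 1 vCPU left
Final hosts: [12,4] [12,3,1] [11,3,1] [11,3] [10] [10] [9] [9] [9] [9].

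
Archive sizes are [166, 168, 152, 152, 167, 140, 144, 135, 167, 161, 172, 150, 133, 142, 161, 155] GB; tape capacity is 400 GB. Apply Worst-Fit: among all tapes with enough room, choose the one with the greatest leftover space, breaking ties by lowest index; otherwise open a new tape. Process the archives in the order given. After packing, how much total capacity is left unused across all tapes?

tape 1: place 166 GB, 234 GB left
tape 1: place 168 GB, 66 GB left
tape 2: place 152 GB, 248 GB left
tape 2: place 152 GB, 96 GB left
tape 3: place 167 GB, 233 GB left
tape 3: place 140 GB, 93 GB left
tape 4: place 144 GB, 256 GB left
tape 4: place 135 GB, 121 GB left
tape 5: place 167 GB, 233 GB left
tape 5: place 161 GB, 72 GB left
tape 6: place 172 GB, 228 GB left
tape 6: place 150 GB, 78 GB left
tape 7: place 133 GB, 267 GB left
tape 7: place 142 GB, 125 GB left
tape 8: place 161 GB, 239 GB left
tape 8: place 155 GB, 84 GB left
8 tapes × 400 GB = 3200 GB; used 2465 GB; unused 735 GB.

735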